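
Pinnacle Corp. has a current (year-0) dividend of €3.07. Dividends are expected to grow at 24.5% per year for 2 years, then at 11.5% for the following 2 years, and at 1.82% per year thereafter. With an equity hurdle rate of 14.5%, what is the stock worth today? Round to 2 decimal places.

€41.58

Three-stage DDM. Project D₁…D_4; terminal Gordon value at t=4 with g = 0.0182; discount at r = 0.145.
D_1 = 3.8222
D_2 = 4.7586
D_3 = 5.3058
D_4 = 5.9160
TV_4 = 6.0237/(0.145−0.0182) = 47.5051
P₀ = Σ Dₜ/(1+r)ᵗ + TV_4/(1+r)^4 = 41.5831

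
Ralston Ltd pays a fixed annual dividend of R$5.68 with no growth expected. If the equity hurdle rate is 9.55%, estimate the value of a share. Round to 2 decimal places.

R$59.48

Zero-growth DDM (perpetuity): P₀ = D/r = 5.68 / 0.0955 = 59.4764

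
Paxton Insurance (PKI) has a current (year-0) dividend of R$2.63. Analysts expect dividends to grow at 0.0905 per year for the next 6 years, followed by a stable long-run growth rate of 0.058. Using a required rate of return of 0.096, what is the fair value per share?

R$86.55

Two-stage DDM. Project D₁…D_6 at 0.0905, terminal growth 0.058, discount at r = 0.096.
D_1 = 2.8680
D_2 = 3.1276
D_3 = 3.4106
D_4 = 3.7193
D_5 = 4.0559
D_6 = 4.4229
Terminal value at t=6: TV = D_7/(r−g) = 4.6795/(0.096−0.058) = 123.1436
P₀ = 2.8680/(1+0.096)^1 + 3.1276/(1+0.096)^2 + 3.4106/(1+0.096)^3 + 3.7193/(1+0.096)^4 + 4.0559/(1+0.096)^5 + 4.4229/(1+0.096)^6 + 123.1436/(1+0.096)^6 = 86.5526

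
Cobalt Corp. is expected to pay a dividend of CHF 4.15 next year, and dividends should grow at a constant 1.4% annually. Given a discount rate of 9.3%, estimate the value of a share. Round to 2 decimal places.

Gordon growth model: P₀ = D₁/(r − g), with D₁ = 4.15 given directly.
P₀ = 4.1500 / (0.093 − 0.014) = 4.1500 / 0.079 = 52.5316

CHF 52.53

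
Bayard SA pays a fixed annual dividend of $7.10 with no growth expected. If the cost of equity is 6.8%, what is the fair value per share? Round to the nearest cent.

Zero-growth DDM (perpetuity): P₀ = D/r = 7.10 / 0.068 = 104.4118

$104.41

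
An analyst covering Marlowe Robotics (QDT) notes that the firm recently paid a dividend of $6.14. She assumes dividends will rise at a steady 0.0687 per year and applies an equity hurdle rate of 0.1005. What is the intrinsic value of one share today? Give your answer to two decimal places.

Gordon growth model: P₀ = D₁/(r − g). D₁ = 6.14 × (1 + 0.0687) = 6.5618.
P₀ = 6.5618 / (0.1005 − 0.0687) = 6.5618 / 0.0318 = 206.3465

$206.35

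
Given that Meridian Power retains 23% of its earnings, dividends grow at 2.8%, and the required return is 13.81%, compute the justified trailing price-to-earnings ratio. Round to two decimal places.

7.19

Payout ratio b = 1 − 0.23 = 0.77.
Justified trailing P/E = b(1+g)/(r−g) = 0.77×(1+0.028)/(0.1381−0.028) = 7.1895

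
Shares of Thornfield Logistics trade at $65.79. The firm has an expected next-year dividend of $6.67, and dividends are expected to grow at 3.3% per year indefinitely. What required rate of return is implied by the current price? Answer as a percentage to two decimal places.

Rearranging the constant-growth DDM: r = D₁/P₀ + g.
r = 6.6700 / 65.79 + 0.033 = 0.10138 + 0.033 = 0.13438

13.44%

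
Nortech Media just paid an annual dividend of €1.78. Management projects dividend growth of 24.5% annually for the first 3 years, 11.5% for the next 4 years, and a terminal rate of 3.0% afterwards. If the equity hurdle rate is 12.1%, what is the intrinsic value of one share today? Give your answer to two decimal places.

€43.25

Three-stage DDM. Project D₁…D_7; terminal Gordon value at t=7 with g = 0.03; discount at r = 0.121.
D_1 = 2.2161
D_2 = 2.7590
D_3 = 3.4350
D_4 = 3.8300
D_5 = 4.2705
D_6 = 4.7616
D_7 = 5.3092
TV_7 = 5.4685/(0.121−0.03) = 60.0929
P₀ = Σ Dₜ/(1+r)ᵗ + TV_7/(1+r)^7 = 43.2485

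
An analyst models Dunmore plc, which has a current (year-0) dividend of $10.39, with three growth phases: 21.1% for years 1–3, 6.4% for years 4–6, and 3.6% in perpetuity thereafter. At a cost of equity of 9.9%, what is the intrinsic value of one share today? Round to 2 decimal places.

$284.52

Three-stage DDM. Project D₁…D_6; terminal Gordon value at t=6 with g = 0.036; discount at r = 0.099.
D_1 = 12.5823
D_2 = 15.2372
D_3 = 18.4522
D_4 = 19.6331
D_5 = 20.8897
D_6 = 22.2266
TV_6 = 23.0267/(0.099−0.036) = 365.5039
P₀ = Σ Dₜ/(1+r)ᵗ + TV_6/(1+r)^6 = 284.5157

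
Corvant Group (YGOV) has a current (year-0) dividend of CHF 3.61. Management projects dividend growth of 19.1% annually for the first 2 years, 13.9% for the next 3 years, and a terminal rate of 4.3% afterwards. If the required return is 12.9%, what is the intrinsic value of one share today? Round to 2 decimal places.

Three-stage DDM. Project D₁…D_5; terminal Gordon value at t=5 with g = 0.043; discount at r = 0.129.
D_1 = 4.2995
D_2 = 5.1207
D_3 = 5.8325
D_4 = 6.6432
D_5 = 7.5666
TV_5 = 7.8920/(0.129−0.043) = 91.7673
P₀ = Σ Dₜ/(1+r)ᵗ + TV_5/(1+r)^5 = 70.1211

CHF 70.12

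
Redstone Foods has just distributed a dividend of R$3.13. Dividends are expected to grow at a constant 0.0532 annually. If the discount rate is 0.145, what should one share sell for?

R$35.91

Gordon growth model: P₀ = D₁/(r − g). D₁ = 3.13 × (1 + 0.0532) = 3.2965.
P₀ = 3.2965 / (0.145 − 0.0532) = 3.2965 / 0.0918 = 35.9098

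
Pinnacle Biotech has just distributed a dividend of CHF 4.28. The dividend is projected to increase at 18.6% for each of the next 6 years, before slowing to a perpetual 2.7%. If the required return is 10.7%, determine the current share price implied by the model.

CHF 116.00

Two-stage DDM. Project D₁…D_6 at 0.186, terminal growth 0.027, discount at r = 0.107.
D_1 = 5.0761
D_2 = 6.0202
D_3 = 7.1400
D_4 = 8.4680
D_5 = 10.0431
D_6 = 11.9111
Terminal value at t=6: TV = D_7/(r−g) = 12.2327/(0.107−0.027) = 152.9088
P₀ = 5.0761/(1+0.107)^1 + 6.0202/(1+0.107)^2 + 7.1400/(1+0.107)^3 + 8.4680/(1+0.107)^4 + 10.0431/(1+0.107)^5 + 11.9111/(1+0.107)^6 + 152.9088/(1+0.107)^6 = 116.0035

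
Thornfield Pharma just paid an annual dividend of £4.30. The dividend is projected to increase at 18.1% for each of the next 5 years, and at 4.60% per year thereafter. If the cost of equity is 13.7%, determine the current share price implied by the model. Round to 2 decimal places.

£83.89

Two-stage DDM. Project D₁…D_5 at 0.181, terminal growth 0.046, discount at r = 0.137.
D_1 = 5.0783
D_2 = 5.9975
D_3 = 7.0830
D_4 = 8.3650
D_5 = 9.8791
Terminal value at t=5: TV = D_6/(r−g) = 10.3336/(0.137−0.046) = 113.5555
P₀ = 5.0783/(1+0.137)^1 + 5.9975/(1+0.137)^2 + 7.0830/(1+0.137)^3 + 8.3650/(1+0.137)^4 + 9.8791/(1+0.137)^5 + 113.5555/(1+0.137)^5 = 83.8880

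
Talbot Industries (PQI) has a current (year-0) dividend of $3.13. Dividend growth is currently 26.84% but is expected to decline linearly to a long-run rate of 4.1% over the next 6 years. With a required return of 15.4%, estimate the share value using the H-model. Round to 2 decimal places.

$47.73

H-model: P₀ = D₀[(1+g_L) + H(g_S−g_L)]/(r−g_L), with H = 6/2 = 3.
P₀ = 3.13 × [(1+0.041) + 3×(0.2684−0.041)] / (0.154−0.041)
   = 3.13 × 1.7232 / 0.113 = 47.7311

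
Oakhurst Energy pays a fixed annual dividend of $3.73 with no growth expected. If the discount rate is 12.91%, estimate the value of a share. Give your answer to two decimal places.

Zero-growth DDM (perpetuity): P₀ = D/r = 3.73 / 0.1291 = 28.8923

$28.89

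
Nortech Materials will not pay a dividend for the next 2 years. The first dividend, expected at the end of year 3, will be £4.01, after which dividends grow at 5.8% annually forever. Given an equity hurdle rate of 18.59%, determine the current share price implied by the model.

Deferred-dividend DDM. At t=2 the remaining stream is a growing perpetuity with first payment D_3 = 4.01.
V_2 = D_3/(r−g) = 4.01/(0.1859−0.058) = 31.3526
P₀ = V_2/(1+r)^2 = 31.3526/(1+0.1859)^2 = 22.2935

£22.29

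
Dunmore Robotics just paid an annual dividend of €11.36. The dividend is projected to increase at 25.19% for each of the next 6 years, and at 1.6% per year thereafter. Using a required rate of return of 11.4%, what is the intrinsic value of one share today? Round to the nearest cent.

Two-stage DDM. Project D₁…D_6 at 0.2519, terminal growth 0.016, discount at r = 0.114.
D_1 = 14.2216
D_2 = 17.8040
D_3 = 22.2888
D_4 = 27.9034
D_5 = 34.9322
D_6 = 43.7317
Terminal value at t=6: TV = D_7/(r−g) = 44.4314/(0.114−0.016) = 453.3815
P₀ = 14.2216/(1+0.114)^1 + 17.8040/(1+0.114)^2 + 22.2888/(1+0.114)^3 + 27.9034/(1+0.114)^4 + 34.9322/(1+0.114)^5 + 43.7317/(1+0.114)^6 + 453.3815/(1+0.114)^6 = 341.8168

€341.82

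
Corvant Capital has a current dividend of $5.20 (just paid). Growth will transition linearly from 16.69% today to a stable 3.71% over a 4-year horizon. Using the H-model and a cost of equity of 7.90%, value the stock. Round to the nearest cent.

H-model: P₀ = D₀[(1+g_L) + H(g_S−g_L)]/(r−g_L), with H = 4/2 = 2.
P₀ = 5.20 × [(1+0.0371) + 2×(0.1669−0.0371)] / (0.079−0.0371)
   = 5.20 × 1.2967 / 0.0419 = 160.9270

$160.93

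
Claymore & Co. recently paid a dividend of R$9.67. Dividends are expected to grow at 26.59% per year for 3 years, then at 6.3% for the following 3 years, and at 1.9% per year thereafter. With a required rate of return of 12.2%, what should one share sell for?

R$191.39

Three-stage DDM. Project D₁…D_6; terminal Gordon value at t=6 with g = 0.019; discount at r = 0.122.
D_1 = 12.2413
D_2 = 15.4962
D_3 = 19.6166
D_4 = 20.8525
D_5 = 22.1662
D_6 = 23.5627
TV_6 = 24.0104/(0.122−0.019) = 233.1103
P₀ = Σ Dₜ/(1+r)ᵗ + TV_6/(1+r)^6 = 191.3857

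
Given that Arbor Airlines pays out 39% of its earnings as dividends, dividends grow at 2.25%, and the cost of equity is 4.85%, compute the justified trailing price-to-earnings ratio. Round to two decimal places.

Justified trailing P/E = b(1+g)/(r−g) = 0.39×(1+0.0225)/(0.0485−0.0225) = 15.3375

15.34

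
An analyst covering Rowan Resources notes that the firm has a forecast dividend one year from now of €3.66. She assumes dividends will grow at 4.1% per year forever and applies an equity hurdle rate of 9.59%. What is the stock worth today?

€66.67

Gordon growth model: P₀ = D₁/(r − g), with D₁ = 3.66 given directly.
P₀ = 3.6600 / (0.0959 − 0.041) = 3.6600 / 0.0549 = 66.6667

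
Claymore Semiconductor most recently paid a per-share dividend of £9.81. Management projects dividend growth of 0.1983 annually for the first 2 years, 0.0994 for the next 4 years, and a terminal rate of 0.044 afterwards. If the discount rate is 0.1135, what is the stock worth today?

Three-stage DDM. Project D₁…D_6; terminal Gordon value at t=6 with g = 0.044; discount at r = 0.1135.
D_1 = 11.7553
D_2 = 14.0864
D_3 = 15.4866
D_4 = 17.0260
D_5 = 18.7183
D_6 = 20.5789
TV_6 = 21.4844/(0.1135−0.044) = 309.1283
P₀ = Σ Dₜ/(1+r)ᵗ + TV_6/(1+r)^6 = 228.1220

£228.12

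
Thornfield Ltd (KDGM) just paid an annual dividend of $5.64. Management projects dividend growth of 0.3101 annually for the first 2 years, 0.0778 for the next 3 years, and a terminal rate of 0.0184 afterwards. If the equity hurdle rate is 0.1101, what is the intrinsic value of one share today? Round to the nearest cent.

$116.58

Three-stage DDM. Project D₁…D_5; terminal Gordon value at t=5 with g = 0.0184; discount at r = 0.1101.
D_1 = 7.3890
D_2 = 9.6803
D_3 = 10.4334
D_4 = 11.2451
D_5 = 12.1200
TV_5 = 12.3430/(0.1101−0.0184) = 134.6020
P₀ = Σ Dₜ/(1+r)ᵗ + TV_5/(1+r)^5 = 116.5762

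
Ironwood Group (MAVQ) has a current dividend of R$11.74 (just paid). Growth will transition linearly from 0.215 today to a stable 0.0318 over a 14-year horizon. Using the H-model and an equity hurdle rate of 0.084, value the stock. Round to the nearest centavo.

H-model: P₀ = D₀[(1+g_L) + H(g_S−g_L)]/(r−g_L), with H = 14/2 = 7.
P₀ = 11.74 × [(1+0.0318) + 7×(0.215−0.0318)] / (0.084−0.0318)
   = 11.74 × 2.3142 / 0.0522 = 520.4733

R$520.47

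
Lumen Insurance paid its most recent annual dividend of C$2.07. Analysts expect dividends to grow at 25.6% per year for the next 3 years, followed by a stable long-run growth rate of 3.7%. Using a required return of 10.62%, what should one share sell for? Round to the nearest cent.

C$53.45

Two-stage DDM. Project D₁…D_3 at 0.256, terminal growth 0.037, discount at r = 0.1062.
D_1 = 2.5999
D_2 = 3.2655
D_3 = 4.1015
Terminal value at t=3: TV = D_4/(r−g) = 4.2532/(0.1062−0.037) = 61.4627
P₀ = 2.5999/(1+0.1062)^1 + 3.2655/(1+0.1062)^2 + 4.1015/(1+0.1062)^3 + 61.4627/(1+0.1062)^3 = 53.4546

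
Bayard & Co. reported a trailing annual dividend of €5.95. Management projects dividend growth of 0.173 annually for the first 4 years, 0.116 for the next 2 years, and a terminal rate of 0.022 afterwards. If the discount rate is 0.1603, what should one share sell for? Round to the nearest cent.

€78.67

Three-stage DDM. Project D₁…D_6; terminal Gordon value at t=6 with g = 0.022; discount at r = 0.1603.
D_1 = 6.9794
D_2 = 8.1868
D_3 = 9.6031
D_4 = 11.2644
D_5 = 12.5711
D_6 = 14.0293
TV_6 = 14.3380/(0.1603−0.022) = 103.6731
P₀ = Σ Dₜ/(1+r)ᵗ + TV_6/(1+r)^6 = 78.6711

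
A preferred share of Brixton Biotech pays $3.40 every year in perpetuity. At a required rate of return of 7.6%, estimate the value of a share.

$44.74

Zero-growth DDM (perpetuity): P₀ = D/r = 3.40 / 0.076 = 44.7368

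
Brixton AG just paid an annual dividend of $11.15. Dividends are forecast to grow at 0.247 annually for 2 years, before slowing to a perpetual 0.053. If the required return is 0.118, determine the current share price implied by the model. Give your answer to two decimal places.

Two-stage DDM. Project D₁…D_2 at 0.247, terminal growth 0.053, discount at r = 0.118.
D_1 = 13.9040
D_2 = 17.3384
Terminal value at t=2: TV = D_3/(r−g) = 18.2573/(0.118−0.053) = 280.8813
P₀ = 13.9040/(1+0.118)^1 + 17.3384/(1+0.118)^2 + 280.8813/(1+0.118)^2 = 251.0267

$251.03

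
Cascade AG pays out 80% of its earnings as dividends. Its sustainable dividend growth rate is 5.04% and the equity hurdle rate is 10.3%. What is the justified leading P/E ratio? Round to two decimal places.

15.21

Justified leading P/E = b/(r−g) = 0.80/(0.103−0.0504) = 15.2091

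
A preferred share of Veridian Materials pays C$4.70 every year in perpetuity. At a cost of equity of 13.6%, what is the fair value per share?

Zero-growth DDM (perpetuity): P₀ = D/r = 4.70 / 0.136 = 34.5588

C$34.56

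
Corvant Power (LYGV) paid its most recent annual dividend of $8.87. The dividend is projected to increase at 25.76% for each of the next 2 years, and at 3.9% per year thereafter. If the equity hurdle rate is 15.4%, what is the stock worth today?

Two-stage DDM. Project D₁…D_2 at 0.2576, terminal growth 0.039, discount at r = 0.154.
D_1 = 11.1549
D_2 = 14.0284
Terminal value at t=2: TV = D_3/(r−g) = 14.5755/(0.154−0.039) = 126.7437
P₀ = 11.1549/(1+0.154)^1 + 14.0284/(1+0.154)^2 + 126.7437/(1+0.154)^2 = 115.3736

$115.37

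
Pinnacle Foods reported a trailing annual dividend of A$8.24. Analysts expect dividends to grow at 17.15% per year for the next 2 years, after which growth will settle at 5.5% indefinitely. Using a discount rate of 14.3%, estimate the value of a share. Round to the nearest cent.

A$120.88

Two-stage DDM. Project D₁…D_2 at 0.1715, terminal growth 0.055, discount at r = 0.143.
D_1 = 9.6532
D_2 = 11.3087
Terminal value at t=2: TV = D_3/(r−g) = 11.9307/(0.143−0.055) = 135.5756
P₀ = 9.6532/(1+0.143)^1 + 11.3087/(1+0.143)^2 + 135.5756/(1+0.143)^2 = 120.8756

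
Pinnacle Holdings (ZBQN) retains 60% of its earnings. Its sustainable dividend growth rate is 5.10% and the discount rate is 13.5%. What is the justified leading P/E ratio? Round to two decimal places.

Payout ratio b = 1 − 0.60 = 0.40.
Justified leading P/E = b/(r−g) = 0.40/(0.135−0.051) = 4.7619

4.76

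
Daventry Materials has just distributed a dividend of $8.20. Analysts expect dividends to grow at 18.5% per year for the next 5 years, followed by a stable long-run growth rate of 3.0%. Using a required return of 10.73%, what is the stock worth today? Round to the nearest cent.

Two-stage DDM. Project D₁…D_5 at 0.185, terminal growth 0.03, discount at r = 0.1073.
D_1 = 9.7170
D_2 = 11.5146
D_3 = 13.6449
D_4 = 16.1692
D_5 = 19.1604
Terminal value at t=5: TV = D_6/(r−g) = 19.7353/(0.1073−0.03) = 255.3074
P₀ = 9.7170/(1+0.1073)^1 + 11.5146/(1+0.1073)^2 + 13.6449/(1+0.1073)^3 + 16.1692/(1+0.1073)^4 + 19.1604/(1+0.1073)^5 + 255.3074/(1+0.1073)^5 = 203.8510

$203.85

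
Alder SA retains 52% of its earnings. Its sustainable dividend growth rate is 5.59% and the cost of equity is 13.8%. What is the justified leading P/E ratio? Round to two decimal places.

Payout ratio b = 1 − 0.52 = 0.48.
Justified leading P/E = b/(r−g) = 0.48/(0.138−0.0559) = 5.8465

5.85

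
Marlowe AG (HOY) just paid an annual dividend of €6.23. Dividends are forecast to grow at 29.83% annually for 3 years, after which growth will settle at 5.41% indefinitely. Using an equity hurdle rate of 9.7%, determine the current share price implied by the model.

Two-stage DDM. Project D₁…D_3 at 0.2983, terminal growth 0.0541, discount at r = 0.097.
D_1 = 8.0884
D_2 = 10.5012
D_3 = 13.6337
Terminal value at t=3: TV = D_4/(r−g) = 14.3713/(0.097−0.0541) = 334.9945
P₀ = 8.0884/(1+0.097)^1 + 10.5012/(1+0.097)^2 + 13.6337/(1+0.097)^3 + 334.9945/(1+0.097)^3 = 280.1838

€280.18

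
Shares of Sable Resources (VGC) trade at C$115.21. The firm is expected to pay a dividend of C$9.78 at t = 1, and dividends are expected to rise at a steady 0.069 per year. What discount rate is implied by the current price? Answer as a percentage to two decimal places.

15.39%

Rearranging the constant-growth DDM: r = D₁/P₀ + g.
r = 9.7800 / 115.21 + 0.069 = 0.08489 + 0.069 = 0.15389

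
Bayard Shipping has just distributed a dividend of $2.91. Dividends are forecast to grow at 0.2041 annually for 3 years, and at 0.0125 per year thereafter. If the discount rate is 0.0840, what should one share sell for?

Two-stage DDM. Project D₁…D_3 at 0.2041, terminal growth 0.0125, discount at r = 0.084.
D_1 = 3.5039
D_2 = 4.2191
D_3 = 5.0802
Terminal value at t=3: TV = D_4/(r−g) = 5.1437/(0.084−0.0125) = 71.9399
P₀ = 3.5039/(1+0.084)^1 + 4.2191/(1+0.084)^2 + 5.0802/(1+0.084)^3 + 71.9399/(1+0.084)^3 = 67.2896

$67.29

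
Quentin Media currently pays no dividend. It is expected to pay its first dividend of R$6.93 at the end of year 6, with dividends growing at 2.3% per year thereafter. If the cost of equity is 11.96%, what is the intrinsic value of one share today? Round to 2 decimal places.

R$40.78

Deferred-dividend DDM. At t=5 the remaining stream is a growing perpetuity with first payment D_6 = 6.93.
V_5 = D_6/(r−g) = 6.93/(0.1196−0.023) = 71.7391
P₀ = V_5/(1+r)^5 = 71.7391/(1+0.1196)^5 = 40.7795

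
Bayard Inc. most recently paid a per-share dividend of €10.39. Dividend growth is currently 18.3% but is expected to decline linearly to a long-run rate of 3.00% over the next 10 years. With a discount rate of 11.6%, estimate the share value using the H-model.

H-model: P₀ = D₀[(1+g_L) + H(g_S−g_L)]/(r−g_L), with H = 10/2 = 5.
P₀ = 10.39 × [(1+0.03) + 5×(0.183−0.03)] / (0.116−0.03)
   = 10.39 × 1.7950 / 0.086 = 216.8610

€216.86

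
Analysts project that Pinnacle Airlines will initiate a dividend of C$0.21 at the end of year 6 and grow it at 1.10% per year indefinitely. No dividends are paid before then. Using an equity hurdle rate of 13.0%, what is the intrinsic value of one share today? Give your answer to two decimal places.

Deferred-dividend DDM. At t=5 the remaining stream is a growing perpetuity with first payment D_6 = 0.21.
V_5 = D_6/(r−g) = 0.21/(0.13−0.011) = 1.7647
P₀ = V_5/(1+r)^5 = 1.7647/(1+0.13)^5 = 0.9578

C$0.96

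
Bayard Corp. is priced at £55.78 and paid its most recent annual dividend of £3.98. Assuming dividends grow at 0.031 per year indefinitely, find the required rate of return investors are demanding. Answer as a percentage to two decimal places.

Rearranging the constant-growth DDM: r = D₁/P₀ + g.
D₁ = 3.98 × (1 + 0.031) = 4.1034.
r = 4.1034 / 55.78 + 0.031 = 0.07356 + 0.031 = 0.10456

10.46%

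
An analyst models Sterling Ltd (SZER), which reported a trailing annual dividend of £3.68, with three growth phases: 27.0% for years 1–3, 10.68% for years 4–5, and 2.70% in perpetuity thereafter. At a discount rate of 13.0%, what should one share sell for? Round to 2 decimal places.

Three-stage DDM. Project D₁…D_5; terminal Gordon value at t=5 with g = 0.027; discount at r = 0.13.
D_1 = 4.6736
D_2 = 5.9355
D_3 = 7.5380
D_4 = 8.3431
D_5 = 9.2342
TV_5 = 9.4835/(0.13−0.027) = 92.0726
P₀ = Σ Dₜ/(1+r)ᵗ + TV_5/(1+r)^5 = 74.1108

£74.11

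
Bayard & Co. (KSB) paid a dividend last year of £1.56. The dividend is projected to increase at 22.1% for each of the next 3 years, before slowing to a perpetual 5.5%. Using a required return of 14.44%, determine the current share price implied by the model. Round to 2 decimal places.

Two-stage DDM. Project D₁…D_3 at 0.221, terminal growth 0.055, discount at r = 0.1444.
D_1 = 1.9048
D_2 = 2.3257
D_3 = 2.8397
Terminal value at t=3: TV = D_4/(r−g) = 2.9959/(0.1444−0.055) = 33.5109
P₀ = 1.9048/(1+0.1444)^1 + 2.3257/(1+0.1444)^2 + 2.8397/(1+0.1444)^3 + 33.5109/(1+0.1444)^3 = 27.6940

£27.69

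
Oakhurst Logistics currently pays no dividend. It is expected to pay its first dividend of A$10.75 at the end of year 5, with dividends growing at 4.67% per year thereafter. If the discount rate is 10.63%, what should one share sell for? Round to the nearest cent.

A$120.41

Deferred-dividend DDM. At t=4 the remaining stream is a growing perpetuity with first payment D_5 = 10.75.
V_4 = D_5/(r−g) = 10.75/(0.1063−0.0467) = 180.3691
P₀ = V_4/(1+r)^4 = 180.3691/(1+0.1063)^4 = 120.4122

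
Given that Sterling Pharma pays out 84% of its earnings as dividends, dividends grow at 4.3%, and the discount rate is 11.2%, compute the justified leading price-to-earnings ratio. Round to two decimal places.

Justified leading P/E = b/(r−g) = 0.84/(0.112−0.043) = 12.1739

12.17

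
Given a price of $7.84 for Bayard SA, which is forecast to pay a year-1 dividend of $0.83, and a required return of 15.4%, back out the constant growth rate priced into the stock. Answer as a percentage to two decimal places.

From P₀ = D₁/(r − g), the implied growth is g = r − D₁/P₀.
g = 0.154 − 0.83/7.84 = 0.154 − 0.10587 = 0.04813

4.81%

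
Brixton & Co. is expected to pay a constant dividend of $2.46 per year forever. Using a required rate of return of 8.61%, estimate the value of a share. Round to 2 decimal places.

Zero-growth DDM (perpetuity): P₀ = D/r = 2.46 / 0.0861 = 28.5714

$28.57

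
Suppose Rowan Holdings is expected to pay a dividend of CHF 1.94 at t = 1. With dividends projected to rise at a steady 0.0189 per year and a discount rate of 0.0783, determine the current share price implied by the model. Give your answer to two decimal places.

CHF 32.66

Gordon growth model: P₀ = D₁/(r − g), with D₁ = 1.94 given directly.
P₀ = 1.9400 / (0.0783 − 0.0189) = 1.9400 / 0.0594 = 32.6599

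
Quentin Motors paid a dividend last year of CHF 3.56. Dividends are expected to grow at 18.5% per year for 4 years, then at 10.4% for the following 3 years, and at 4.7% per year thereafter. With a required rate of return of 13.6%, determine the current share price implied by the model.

Three-stage DDM. Project D₁…D_7; terminal Gordon value at t=7 with g = 0.047; discount at r = 0.136.
D_1 = 4.2186
D_2 = 4.9990
D_3 = 5.9239
D_4 = 7.0198
D_5 = 7.7498
D_6 = 8.5558
D_7 = 9.4456
TV_7 = 9.8896/(0.136−0.047) = 111.1187
P₀ = Σ Dₜ/(1+r)ᵗ + TV_7/(1+r)^7 = 73.3028

CHF 73.30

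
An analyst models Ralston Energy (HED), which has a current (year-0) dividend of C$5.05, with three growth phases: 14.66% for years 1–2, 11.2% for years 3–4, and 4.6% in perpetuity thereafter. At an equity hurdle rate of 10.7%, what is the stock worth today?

C$115.30

Three-stage DDM. Project D₁…D_4; terminal Gordon value at t=4 with g = 0.046; discount at r = 0.107.
D_1 = 5.7903
D_2 = 6.6392
D_3 = 7.3828
D_4 = 8.2097
TV_4 = 8.5873/(0.107−0.046) = 140.7754
P₀ = Σ Dₜ/(1+r)ᵗ + TV_4/(1+r)^4 = 115.2999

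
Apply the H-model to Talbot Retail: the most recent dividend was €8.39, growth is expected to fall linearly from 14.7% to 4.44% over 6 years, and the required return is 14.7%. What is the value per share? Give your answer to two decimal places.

€110.57

H-model: P₀ = D₀[(1+g_L) + H(g_S−g_L)]/(r−g_L), with H = 6/2 = 3.
P₀ = 8.39 × [(1+0.0444) + 3×(0.147−0.0444)] / (0.147−0.0444)
   = 8.39 × 1.3522 / 0.1026 = 110.5746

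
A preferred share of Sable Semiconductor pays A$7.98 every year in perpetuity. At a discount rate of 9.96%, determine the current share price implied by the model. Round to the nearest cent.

Zero-growth DDM (perpetuity): P₀ = D/r = 7.98 / 0.0996 = 80.1205

A$80.12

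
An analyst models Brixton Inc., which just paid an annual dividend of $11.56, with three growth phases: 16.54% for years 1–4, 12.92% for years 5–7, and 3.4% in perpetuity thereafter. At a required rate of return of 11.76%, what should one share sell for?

Three-stage DDM. Project D₁…D_7; terminal Gordon value at t=7 with g = 0.034; discount at r = 0.1176.
D_1 = 13.4720
D_2 = 15.7003
D_3 = 18.2971
D_4 = 21.3235
D_5 = 24.0785
D_6 = 27.1894
D_7 = 30.7023
TV_7 = 31.7461/(0.1176−0.034) = 379.7386
P₀ = Σ Dₜ/(1+r)ᵗ + TV_7/(1+r)^7 = 267.6354

$267.64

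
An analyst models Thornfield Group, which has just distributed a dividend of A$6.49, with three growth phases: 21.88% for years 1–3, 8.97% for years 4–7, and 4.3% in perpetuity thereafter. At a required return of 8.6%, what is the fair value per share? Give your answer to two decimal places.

Three-stage DDM. Project D₁…D_7; terminal Gordon value at t=7 with g = 0.043; discount at r = 0.086.
D_1 = 7.9100
D_2 = 9.6407
D_3 = 11.7501
D_4 = 12.8041
D_5 = 13.9526
D_6 = 15.2042
D_7 = 16.5680
TV_7 = 17.2804/(0.086−0.043) = 401.8701
P₀ = Σ Dₜ/(1+r)ᵗ + TV_7/(1+r)^7 = 287.2086

A$287.21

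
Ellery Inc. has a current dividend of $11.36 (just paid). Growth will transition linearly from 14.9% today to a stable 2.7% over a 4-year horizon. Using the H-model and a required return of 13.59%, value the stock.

$132.59

H-model: P₀ = D₀[(1+g_L) + H(g_S−g_L)]/(r−g_L), with H = 4/2 = 2.
P₀ = 11.36 × [(1+0.027) + 2×(0.149−0.027)] / (0.1359−0.027)
   = 11.36 × 1.2710 / 0.1089 = 132.5855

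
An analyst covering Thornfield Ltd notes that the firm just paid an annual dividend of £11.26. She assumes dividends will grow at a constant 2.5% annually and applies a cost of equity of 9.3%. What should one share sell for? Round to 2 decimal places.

£169.73

Gordon growth model: P₀ = D₁/(r − g). D₁ = 11.26 × (1 + 0.025) = 11.5415.
P₀ = 11.5415 / (0.093 − 0.025) = 11.5415 / 0.068 = 169.7279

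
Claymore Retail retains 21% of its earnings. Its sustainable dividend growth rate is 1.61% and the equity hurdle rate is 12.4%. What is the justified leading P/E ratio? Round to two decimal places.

Payout ratio b = 1 − 0.21 = 0.79.
Justified leading P/E = b/(r−g) = 0.79/(0.124−0.0161) = 7.3216

7.32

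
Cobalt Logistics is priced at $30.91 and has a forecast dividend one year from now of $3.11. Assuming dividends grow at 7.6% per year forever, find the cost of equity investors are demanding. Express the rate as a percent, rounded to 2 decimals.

Rearranging the constant-growth DDM: r = D₁/P₀ + g.
r = 3.1100 / 30.91 + 0.076 = 0.10061 + 0.076 = 0.17661

17.66%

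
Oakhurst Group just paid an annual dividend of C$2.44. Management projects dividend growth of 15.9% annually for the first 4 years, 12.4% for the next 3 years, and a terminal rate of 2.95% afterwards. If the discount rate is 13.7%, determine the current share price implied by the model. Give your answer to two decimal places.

C$42.34

Three-stage DDM. Project D₁…D_7; terminal Gordon value at t=7 with g = 0.0295; discount at r = 0.137.
D_1 = 2.8280
D_2 = 3.2776
D_3 = 3.7987
D_4 = 4.4027
D_5 = 4.9487
D_6 = 5.5623
D_7 = 6.2521
TV_7 = 6.4365/(0.137−0.0295) = 59.8743
P₀ = Σ Dₜ/(1+r)ᵗ + TV_7/(1+r)^7 = 42.3387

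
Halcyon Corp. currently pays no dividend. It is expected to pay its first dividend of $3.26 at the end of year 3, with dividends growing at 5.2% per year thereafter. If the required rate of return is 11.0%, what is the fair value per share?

$45.62

Deferred-dividend DDM. At t=2 the remaining stream is a growing perpetuity with first payment D_3 = 3.26.
V_2 = D_3/(r−g) = 3.26/(0.11−0.052) = 56.2069
P₀ = V_2/(1+r)^2 = 56.2069/(1+0.11)^2 = 45.6188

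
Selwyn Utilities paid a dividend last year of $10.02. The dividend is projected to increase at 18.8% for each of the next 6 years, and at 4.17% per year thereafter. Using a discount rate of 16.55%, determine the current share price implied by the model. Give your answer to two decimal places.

$158.88

Two-stage DDM. Project D₁…D_6 at 0.188, terminal growth 0.0417, discount at r = 0.1655.
D_1 = 11.9038
D_2 = 14.1417
D_3 = 16.8003
D_4 = 19.9588
D_5 = 23.7110
D_6 = 28.1687
Terminal value at t=6: TV = D_7/(r−g) = 29.3433/(0.1655−0.0417) = 237.0219
P₀ = 11.9038/(1+0.1655)^1 + 14.1417/(1+0.1655)^2 + 16.8003/(1+0.1655)^3 + 19.9588/(1+0.1655)^4 + 23.7110/(1+0.1655)^5 + 28.1687/(1+0.1655)^6 + 237.0219/(1+0.1655)^6 = 158.8770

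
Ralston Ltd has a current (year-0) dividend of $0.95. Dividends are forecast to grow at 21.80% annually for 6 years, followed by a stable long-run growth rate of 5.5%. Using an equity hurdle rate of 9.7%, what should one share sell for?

Two-stage DDM. Project D₁…D_6 at 0.218, terminal growth 0.055, discount at r = 0.097.
D_1 = 1.1571
D_2 = 1.4093
D_3 = 1.7166
D_4 = 2.0908
D_5 = 2.5466
D_6 = 3.1018
Terminal value at t=6: TV = D_7/(r−g) = 3.2724/(0.097−0.055) = 77.9131
P₀ = 1.1571/(1+0.097)^1 + 1.4093/(1+0.097)^2 + 1.7166/(1+0.097)^3 + 2.0908/(1+0.097)^4 + 2.5466/(1+0.097)^5 + 3.1018/(1+0.097)^6 + 77.9131/(1+0.097)^6 = 53.0592

$53.06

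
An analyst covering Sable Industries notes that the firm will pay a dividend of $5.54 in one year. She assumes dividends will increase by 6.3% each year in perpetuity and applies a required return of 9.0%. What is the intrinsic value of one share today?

Gordon growth model: P₀ = D₁/(r − g), with D₁ = 5.54 given directly.
P₀ = 5.5400 / (0.09 − 0.063) = 5.5400 / 0.027 = 205.1852

$205.19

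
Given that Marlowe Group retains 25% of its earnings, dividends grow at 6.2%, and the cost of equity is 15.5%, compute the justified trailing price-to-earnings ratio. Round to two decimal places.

8.56

Payout ratio b = 1 − 0.25 = 0.75.
Justified trailing P/E = b(1+g)/(r−g) = 0.75×(1+0.062)/(0.155−0.062) = 8.5645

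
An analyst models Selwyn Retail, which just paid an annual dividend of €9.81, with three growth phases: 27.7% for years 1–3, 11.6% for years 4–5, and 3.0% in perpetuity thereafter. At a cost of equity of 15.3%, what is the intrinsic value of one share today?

€166.17

Three-stage DDM. Project D₁…D_5; terminal Gordon value at t=5 with g = 0.03; discount at r = 0.153.
D_1 = 12.5274
D_2 = 15.9975
D_3 = 20.4287
D_4 = 22.7985
D_5 = 25.4431
TV_5 = 26.2064/(0.153−0.03) = 213.0601
P₀ = Σ Dₜ/(1+r)ᵗ + TV_5/(1+r)^5 = 166.1698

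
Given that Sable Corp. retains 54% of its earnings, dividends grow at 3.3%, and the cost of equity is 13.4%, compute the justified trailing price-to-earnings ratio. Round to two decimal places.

Payout ratio b = 1 − 0.54 = 0.46.
Justified trailing P/E = b(1+g)/(r−g) = 0.46×(1+0.033)/(0.134−0.033) = 4.7048

4.70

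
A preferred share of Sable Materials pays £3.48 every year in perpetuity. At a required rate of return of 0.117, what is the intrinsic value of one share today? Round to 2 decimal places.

£29.74

Zero-growth DDM (perpetuity): P₀ = D/r = 3.48 / 0.117 = 29.7436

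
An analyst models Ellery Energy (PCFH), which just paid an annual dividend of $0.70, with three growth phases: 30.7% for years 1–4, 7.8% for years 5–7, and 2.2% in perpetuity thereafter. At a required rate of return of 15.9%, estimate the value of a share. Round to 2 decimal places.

$13.55

Three-stage DDM. Project D₁…D_7; terminal Gordon value at t=7 with g = 0.022; discount at r = 0.159.
D_1 = 0.9149
D_2 = 1.1958
D_3 = 1.5629
D_4 = 2.0427
D_5 = 2.2020
D_6 = 2.3738
D_7 = 2.5589
TV_7 = 2.6152/(0.159−0.022) = 19.0892
P₀ = Σ Dₜ/(1+r)ᵗ + TV_7/(1+r)^7 = 13.5539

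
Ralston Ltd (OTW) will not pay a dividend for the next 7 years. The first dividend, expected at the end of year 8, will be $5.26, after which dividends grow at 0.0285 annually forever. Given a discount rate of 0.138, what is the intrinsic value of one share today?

$19.43

Deferred-dividend DDM. At t=7 the remaining stream is a growing perpetuity with first payment D_8 = 5.26.
V_7 = D_8/(r−g) = 5.26/(0.138−0.0285) = 48.0365
P₀ = V_7/(1+r)^7 = 48.0365/(1+0.138)^7 = 19.4346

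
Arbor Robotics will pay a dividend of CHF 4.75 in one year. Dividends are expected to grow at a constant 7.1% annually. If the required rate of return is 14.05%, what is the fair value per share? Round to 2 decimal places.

CHF 68.35

Gordon growth model: P₀ = D₁/(r − g), with D₁ = 4.75 given directly.
P₀ = 4.7500 / (0.1405 − 0.071) = 4.7500 / 0.0695 = 68.3453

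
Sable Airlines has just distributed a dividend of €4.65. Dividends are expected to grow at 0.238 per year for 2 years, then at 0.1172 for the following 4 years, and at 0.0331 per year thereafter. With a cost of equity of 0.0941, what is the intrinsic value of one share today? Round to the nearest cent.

€145.93

Three-stage DDM. Project D₁…D_6; terminal Gordon value at t=6 with g = 0.0331; discount at r = 0.0941.
D_1 = 5.7567
D_2 = 7.1268
D_3 = 7.9621
D_4 = 8.8952
D_5 = 9.9377
D_6 = 11.1024
TV_6 = 11.4699/(0.0941−0.0331) = 188.0314
P₀ = Σ Dₜ/(1+r)ᵗ + TV_6/(1+r)^6 = 145.9331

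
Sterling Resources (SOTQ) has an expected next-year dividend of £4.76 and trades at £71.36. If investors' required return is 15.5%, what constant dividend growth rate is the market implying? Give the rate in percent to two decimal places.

8.83%

From P₀ = D₁/(r − g), the implied growth is g = r − D₁/P₀.
g = 0.155 − 4.76/71.36 = 0.155 − 0.06670 = 0.08830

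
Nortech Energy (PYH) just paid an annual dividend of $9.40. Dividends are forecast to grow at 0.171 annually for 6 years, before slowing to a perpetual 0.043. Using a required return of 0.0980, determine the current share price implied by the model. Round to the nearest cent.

$333.37

Two-stage DDM. Project D₁…D_6 at 0.171, terminal growth 0.043, discount at r = 0.098.
D_1 = 11.0074
D_2 = 12.8897
D_3 = 15.0938
D_4 = 17.6748
D_5 = 20.6972
D_6 = 24.2365
Terminal value at t=6: TV = D_7/(r−g) = 25.2786/(0.098−0.043) = 459.6115
P₀ = 11.0074/(1+0.098)^1 + 12.8897/(1+0.098)^2 + 15.0938/(1+0.098)^3 + 17.6748/(1+0.098)^4 + 20.6972/(1+0.098)^5 + 24.2365/(1+0.098)^6 + 459.6115/(1+0.098)^6 = 333.3659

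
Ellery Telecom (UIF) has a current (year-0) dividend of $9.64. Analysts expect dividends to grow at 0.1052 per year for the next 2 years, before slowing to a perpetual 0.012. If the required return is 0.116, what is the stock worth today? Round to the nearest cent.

Two-stage DDM. Project D₁…D_2 at 0.1052, terminal growth 0.012, discount at r = 0.116.
D_1 = 10.6541
D_2 = 11.7749
Terminal value at t=2: TV = D_3/(r−g) = 11.9162/(0.116−0.012) = 114.5792
P₀ = 10.6541/(1+0.116)^1 + 11.7749/(1+0.116)^2 + 114.5792/(1+0.116)^2 = 110.9989

$111.00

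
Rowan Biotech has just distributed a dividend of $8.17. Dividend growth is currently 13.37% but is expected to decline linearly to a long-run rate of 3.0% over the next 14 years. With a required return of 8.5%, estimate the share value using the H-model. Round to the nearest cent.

H-model: P₀ = D₀[(1+g_L) + H(g_S−g_L)]/(r−g_L), with H = 14/2 = 7.
P₀ = 8.17 × [(1+0.03) + 7×(0.1337−0.03)] / (0.085−0.03)
   = 8.17 × 1.7559 / 0.055 = 260.8310

$260.83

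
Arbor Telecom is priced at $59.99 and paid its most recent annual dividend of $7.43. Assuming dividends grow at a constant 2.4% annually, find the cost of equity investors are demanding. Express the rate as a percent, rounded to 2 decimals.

Rearranging the constant-growth DDM: r = D₁/P₀ + g.
D₁ = 7.43 × (1 + 0.024) = 7.6083.
r = 7.6083 / 59.99 + 0.024 = 0.12683 + 0.024 = 0.15083

15.08%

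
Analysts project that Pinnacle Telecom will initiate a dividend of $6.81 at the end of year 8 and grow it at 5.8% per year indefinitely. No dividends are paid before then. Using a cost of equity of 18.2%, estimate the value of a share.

Deferred-dividend DDM. At t=7 the remaining stream is a growing perpetuity with first payment D_8 = 6.81.
V_7 = D_8/(r−g) = 6.81/(0.182−0.058) = 54.9194
P₀ = V_7/(1+r)^7 = 54.9194/(1+0.182)^7 = 17.0374

$17.04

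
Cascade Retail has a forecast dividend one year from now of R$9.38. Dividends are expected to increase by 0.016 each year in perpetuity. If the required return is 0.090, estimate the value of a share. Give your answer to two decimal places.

Gordon growth model: P₀ = D₁/(r − g), with D₁ = 9.38 given directly.
P₀ = 9.3800 / (0.09 − 0.016) = 9.3800 / 0.074 = 126.7568

R$126.76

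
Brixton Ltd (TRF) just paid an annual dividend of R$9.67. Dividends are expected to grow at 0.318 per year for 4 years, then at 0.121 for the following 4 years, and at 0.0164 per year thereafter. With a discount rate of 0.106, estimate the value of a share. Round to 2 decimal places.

R$375.28

Three-stage DDM. Project D₁…D_8; terminal Gordon value at t=8 with g = 0.0164; discount at r = 0.106.
D_1 = 12.7451
D_2 = 16.7980
D_3 = 22.1397
D_4 = 29.1802
D_5 = 32.7110
D_6 = 36.6690
D_7 = 41.1060
D_8 = 46.0798
TV_8 = 46.8355/(0.106−0.0164) = 522.7177
P₀ = Σ Dₜ/(1+r)ᵗ + TV_8/(1+r)^8 = 375.2764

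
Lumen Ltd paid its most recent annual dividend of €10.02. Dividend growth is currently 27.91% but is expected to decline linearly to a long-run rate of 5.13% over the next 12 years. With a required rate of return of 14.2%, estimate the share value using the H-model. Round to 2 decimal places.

H-model: P₀ = D₀[(1+g_L) + H(g_S−g_L)]/(r−g_L), with H = 12/2 = 6.
P₀ = 10.02 × [(1+0.0513) + 6×(0.2791−0.0513)] / (0.142−0.0513)
   = 10.02 × 2.4181 / 0.0907 = 267.1374

€267.14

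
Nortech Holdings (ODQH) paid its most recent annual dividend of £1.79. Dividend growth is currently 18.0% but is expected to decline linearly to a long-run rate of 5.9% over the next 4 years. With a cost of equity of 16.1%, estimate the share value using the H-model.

H-model: P₀ = D₀[(1+g_L) + H(g_S−g_L)]/(r−g_L), with H = 4/2 = 2.
P₀ = 1.79 × [(1+0.059) + 2×(0.18−0.059)] / (0.161−0.059)
   = 1.79 × 1.3010 / 0.102 = 22.8313

£22.83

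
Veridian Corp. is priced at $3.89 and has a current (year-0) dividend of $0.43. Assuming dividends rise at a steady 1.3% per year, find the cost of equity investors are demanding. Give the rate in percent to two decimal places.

Rearranging the constant-growth DDM: r = D₁/P₀ + g.
D₁ = 0.43 × (1 + 0.013) = 0.4356.
r = 0.4356 / 3.89 + 0.013 = 0.11198 + 0.013 = 0.12498

12.50%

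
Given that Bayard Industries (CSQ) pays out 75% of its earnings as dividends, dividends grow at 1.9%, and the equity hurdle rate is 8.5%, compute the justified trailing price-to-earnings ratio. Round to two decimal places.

Justified trailing P/E = b(1+g)/(r−g) = 0.75×(1+0.019)/(0.085−0.019) = 11.5795

11.58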